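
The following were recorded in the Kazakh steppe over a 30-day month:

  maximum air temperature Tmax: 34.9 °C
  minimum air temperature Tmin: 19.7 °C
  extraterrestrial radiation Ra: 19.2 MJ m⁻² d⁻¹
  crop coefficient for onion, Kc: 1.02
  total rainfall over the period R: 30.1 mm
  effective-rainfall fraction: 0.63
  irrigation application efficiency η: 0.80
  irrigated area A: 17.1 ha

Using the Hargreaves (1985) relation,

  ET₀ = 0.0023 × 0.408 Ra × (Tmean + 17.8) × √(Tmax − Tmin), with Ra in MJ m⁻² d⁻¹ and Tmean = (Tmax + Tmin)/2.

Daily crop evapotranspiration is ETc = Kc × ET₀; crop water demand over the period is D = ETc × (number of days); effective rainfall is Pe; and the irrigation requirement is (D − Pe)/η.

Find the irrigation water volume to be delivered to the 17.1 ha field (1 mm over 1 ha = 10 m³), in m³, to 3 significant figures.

Tmean = (34.9 + 19.7)/2 = 27.30 °C
0.408 Ra = 0.408 × 19.2 = 7.8336 mm/d equivalent
ET₀ = 0.0023 × 7.8336 × (27.30 + 17.8) × √15.2 = 0.0023 × 7.8336 × 45.10 × 3.8987 = 3.1680 mm/d
ETc = Kc × ET₀ = 1.02 × 3.1680 = 3.2314 mm/d
Crop demand D = ETc × 30 d = 3.2314 × 30 = 96.942 mm
Pe = 0.63 × 30.1 = 18.963 mm
D − Pe = 96.942 − 18.963 = 77.979 mm
Gross irrigation = 77.979 / 0.80 = 97.474 mm
Volume = 97.474 mm × 17.1 ha × 10 = 16668.1 m³

16700 m³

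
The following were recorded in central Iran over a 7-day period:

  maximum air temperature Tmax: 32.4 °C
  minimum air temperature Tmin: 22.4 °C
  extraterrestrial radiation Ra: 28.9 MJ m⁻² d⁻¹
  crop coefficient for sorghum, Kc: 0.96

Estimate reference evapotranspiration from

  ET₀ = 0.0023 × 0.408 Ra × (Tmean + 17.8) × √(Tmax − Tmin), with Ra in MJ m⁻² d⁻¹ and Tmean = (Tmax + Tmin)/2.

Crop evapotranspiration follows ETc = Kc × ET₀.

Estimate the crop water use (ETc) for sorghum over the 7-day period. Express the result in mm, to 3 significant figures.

Tmean = (32.4 + 22.4)/2 = 27.40 °C
0.408 Ra = 0.408 × 28.9 = 11.7912 mm/d equivalent
ET₀ = 0.0023 × 11.7912 × (27.40 + 17.8) × √10.0 = 0.0023 × 11.7912 × 45.20 × 3.1623 = 3.8764 mm/d
ETc = Kc × ET₀ = 0.96 × 3.8764 = 3.7213 mm/d
Over 7 days: 3.7213 × 7 = 26.049 mm

26.0 mm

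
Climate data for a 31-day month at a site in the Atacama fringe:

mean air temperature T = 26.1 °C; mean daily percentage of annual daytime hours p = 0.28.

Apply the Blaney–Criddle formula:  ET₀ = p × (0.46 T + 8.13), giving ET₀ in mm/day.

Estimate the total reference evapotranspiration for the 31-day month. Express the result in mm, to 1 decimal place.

174.8 mm

ET₀ = 0.28 × (0.46 × 26.1 + 8.13) = 0.28 × 20.136 = 5.6381 mm/d
Monthly total = 5.6381 × 31 = 174.781 mm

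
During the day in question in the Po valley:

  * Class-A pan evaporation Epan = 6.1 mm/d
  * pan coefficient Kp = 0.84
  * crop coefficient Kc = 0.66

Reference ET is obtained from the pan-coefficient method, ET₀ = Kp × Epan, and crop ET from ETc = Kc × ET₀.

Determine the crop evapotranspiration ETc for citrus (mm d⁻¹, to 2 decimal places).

3.38 mm d⁻¹

ET₀ = 0.84 × 6.1 = 5.1240 mm/d
ETc = Kc × ET₀ = 0.66 × 5.1240 = 3.3818 mm/d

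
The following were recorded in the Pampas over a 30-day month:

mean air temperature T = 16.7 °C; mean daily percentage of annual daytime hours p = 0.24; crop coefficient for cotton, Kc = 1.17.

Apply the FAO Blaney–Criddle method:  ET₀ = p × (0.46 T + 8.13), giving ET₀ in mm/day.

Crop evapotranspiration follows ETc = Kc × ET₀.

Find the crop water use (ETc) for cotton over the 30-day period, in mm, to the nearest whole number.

ET₀ = 0.24 × (0.46 × 16.7 + 8.13) = 0.24 × 15.812 = 3.7949 mm/d
ETc = Kc × ET₀ = 1.17 × 3.7949 = 4.4400 mm/d
Over 30 days: 4.4400 × 30 = 133.200 mm

133 mm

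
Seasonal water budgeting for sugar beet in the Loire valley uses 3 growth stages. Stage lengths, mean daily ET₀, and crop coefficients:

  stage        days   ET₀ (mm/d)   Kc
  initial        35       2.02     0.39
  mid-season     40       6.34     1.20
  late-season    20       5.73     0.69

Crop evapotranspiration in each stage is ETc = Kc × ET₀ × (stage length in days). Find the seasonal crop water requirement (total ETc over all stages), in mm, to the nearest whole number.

initial: 0.39 × 2.02 × 35 = 27.57 mm
mid-season: 1.20 × 6.34 × 40 = 304.32 mm
late-season: 0.69 × 5.73 × 20 = 79.07 mm
Seasonal total = 410.96 mm

411 mm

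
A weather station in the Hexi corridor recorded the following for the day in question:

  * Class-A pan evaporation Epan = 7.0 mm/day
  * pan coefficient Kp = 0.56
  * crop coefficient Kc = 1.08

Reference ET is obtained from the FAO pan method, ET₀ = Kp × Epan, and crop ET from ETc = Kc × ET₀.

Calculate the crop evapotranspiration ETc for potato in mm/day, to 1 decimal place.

ET₀ = 0.56 × 7.0 = 3.9200 mm/d
ETc = Kc × ET₀ = 1.08 × 3.9200 = 4.2336 mm/d

4.2 mm/day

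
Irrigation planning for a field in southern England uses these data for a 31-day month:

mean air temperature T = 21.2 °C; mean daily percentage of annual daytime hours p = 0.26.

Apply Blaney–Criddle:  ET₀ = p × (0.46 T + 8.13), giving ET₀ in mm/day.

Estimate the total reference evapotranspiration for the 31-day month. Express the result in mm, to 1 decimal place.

144.1 mm

ET₀ = 0.26 × (0.46 × 21.2 + 8.13) = 0.26 × 17.882 = 4.6493 mm/d
Monthly total = 4.6493 × 31 = 144.128 mm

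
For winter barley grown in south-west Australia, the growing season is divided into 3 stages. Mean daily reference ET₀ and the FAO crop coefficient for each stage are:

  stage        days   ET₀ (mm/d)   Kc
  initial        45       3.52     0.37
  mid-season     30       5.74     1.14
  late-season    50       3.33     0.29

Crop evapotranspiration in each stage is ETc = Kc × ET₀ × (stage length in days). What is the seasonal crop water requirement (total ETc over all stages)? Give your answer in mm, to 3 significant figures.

303 mm

initial: 0.37 × 3.52 × 45 = 58.61 mm
mid-season: 1.14 × 5.74 × 30 = 196.31 mm
late-season: 0.29 × 3.33 × 50 = 48.29 mm
Seasonal total = 303.21 mm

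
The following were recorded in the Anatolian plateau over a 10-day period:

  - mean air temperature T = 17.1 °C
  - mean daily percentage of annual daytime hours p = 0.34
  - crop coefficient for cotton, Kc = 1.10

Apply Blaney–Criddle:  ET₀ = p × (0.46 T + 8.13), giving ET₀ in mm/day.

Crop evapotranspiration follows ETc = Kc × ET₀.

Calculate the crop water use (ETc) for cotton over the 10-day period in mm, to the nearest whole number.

ET₀ = 0.34 × (0.46 × 17.1 + 8.13) = 0.34 × 15.996 = 5.4386 mm/d
ETc = Kc × ET₀ = 1.10 × 5.4386 = 5.9825 mm/d
Over 10 days: 5.9825 × 10 = 59.825 mm

60 mm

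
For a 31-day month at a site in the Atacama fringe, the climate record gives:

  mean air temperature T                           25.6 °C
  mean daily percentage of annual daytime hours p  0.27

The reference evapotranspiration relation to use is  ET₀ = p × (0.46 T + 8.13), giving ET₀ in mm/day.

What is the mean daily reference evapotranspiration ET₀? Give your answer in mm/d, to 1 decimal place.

ET₀ = 0.27 × (0.46 × 25.6 + 8.13) = 0.27 × 19.906 = 5.3746 mm/d

5.4 mm/d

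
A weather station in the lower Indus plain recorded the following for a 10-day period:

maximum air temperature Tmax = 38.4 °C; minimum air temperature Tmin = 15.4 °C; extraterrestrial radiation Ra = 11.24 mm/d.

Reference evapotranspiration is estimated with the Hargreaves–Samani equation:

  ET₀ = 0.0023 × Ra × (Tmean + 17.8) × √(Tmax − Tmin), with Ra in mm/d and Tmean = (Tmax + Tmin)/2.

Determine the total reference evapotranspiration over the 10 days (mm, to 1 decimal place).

Tmean = (38.4 + 15.4)/2 = 26.90 °C
ET₀ = 0.0023 × 11.24 × (26.90 + 17.8) × √23.0 = 0.0023 × 11.24 × 44.70 × 4.7958 = 5.5420 mm/d
Over 10 days: 5.5420 × 10 = 55.420 mm

55.4 mm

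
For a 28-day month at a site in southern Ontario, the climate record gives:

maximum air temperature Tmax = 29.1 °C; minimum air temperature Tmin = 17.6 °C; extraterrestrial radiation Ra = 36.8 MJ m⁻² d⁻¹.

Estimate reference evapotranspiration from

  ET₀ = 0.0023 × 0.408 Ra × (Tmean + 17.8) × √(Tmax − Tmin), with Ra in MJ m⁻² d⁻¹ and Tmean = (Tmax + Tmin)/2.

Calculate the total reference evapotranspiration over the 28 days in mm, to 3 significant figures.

Tmean = (29.1 + 17.6)/2 = 23.35 °C
0.408 Ra = 0.408 × 36.8 = 15.0144 mm/d equivalent
ET₀ = 0.0023 × 15.0144 × (23.35 + 17.8) × √11.5 = 0.0023 × 15.0144 × 41.15 × 3.3912 = 4.8190 mm/d
Over 28 days: 4.8190 × 28 = 134.932 mm

135 mm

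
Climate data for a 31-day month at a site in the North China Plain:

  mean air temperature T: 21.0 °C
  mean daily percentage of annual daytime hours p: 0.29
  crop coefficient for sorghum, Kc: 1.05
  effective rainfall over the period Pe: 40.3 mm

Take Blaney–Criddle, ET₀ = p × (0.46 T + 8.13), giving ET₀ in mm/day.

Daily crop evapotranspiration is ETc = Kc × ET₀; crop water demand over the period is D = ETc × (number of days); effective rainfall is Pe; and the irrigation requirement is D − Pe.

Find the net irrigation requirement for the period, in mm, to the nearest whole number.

128 mm

ET₀ = 0.29 × (0.46 × 21.0 + 8.13) = 0.29 × 17.790 = 5.1591 mm/d
ETc = Kc × ET₀ = 1.05 × 5.1591 = 5.4171 mm/d
Crop demand D = ETc × 31 d = 5.4171 × 31 = 167.930 mm
D − Pe = 167.930 − 40.3 = 127.630 mm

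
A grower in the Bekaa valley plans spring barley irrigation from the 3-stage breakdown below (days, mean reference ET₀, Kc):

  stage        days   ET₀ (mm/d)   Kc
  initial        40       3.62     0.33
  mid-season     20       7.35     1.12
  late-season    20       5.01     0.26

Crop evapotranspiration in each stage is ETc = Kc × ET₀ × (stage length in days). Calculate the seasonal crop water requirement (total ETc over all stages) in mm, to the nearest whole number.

238 mm

initial: 0.33 × 3.62 × 40 = 47.78 mm
mid-season: 1.12 × 7.35 × 20 = 164.64 mm
late-season: 0.26 × 5.01 × 20 = 26.05 mm
Seasonal total = 238.47 mm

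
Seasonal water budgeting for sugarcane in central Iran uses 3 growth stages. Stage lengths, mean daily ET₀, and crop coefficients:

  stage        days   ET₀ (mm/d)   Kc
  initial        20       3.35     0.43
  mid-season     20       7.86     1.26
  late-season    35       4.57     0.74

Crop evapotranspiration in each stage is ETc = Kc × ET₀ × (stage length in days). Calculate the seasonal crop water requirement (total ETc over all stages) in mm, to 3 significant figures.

initial: 0.43 × 3.35 × 20 = 28.81 mm
mid-season: 1.26 × 7.86 × 20 = 198.07 mm
late-season: 0.74 × 4.57 × 35 = 118.36 mm
Seasonal total = 345.24 mm

345 mm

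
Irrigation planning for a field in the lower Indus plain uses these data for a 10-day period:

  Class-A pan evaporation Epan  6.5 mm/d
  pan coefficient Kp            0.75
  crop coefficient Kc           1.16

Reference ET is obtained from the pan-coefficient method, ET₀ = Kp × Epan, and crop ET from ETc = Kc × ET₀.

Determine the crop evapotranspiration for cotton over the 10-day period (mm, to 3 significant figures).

56.6 mm

ET₀ = 0.75 × 6.5 = 4.8750 mm/d
ETc = Kc × ET₀ = 1.16 × 4.8750 = 5.6550 mm/d
Over 10 days: 5.6550 × 10 = 56.550 mm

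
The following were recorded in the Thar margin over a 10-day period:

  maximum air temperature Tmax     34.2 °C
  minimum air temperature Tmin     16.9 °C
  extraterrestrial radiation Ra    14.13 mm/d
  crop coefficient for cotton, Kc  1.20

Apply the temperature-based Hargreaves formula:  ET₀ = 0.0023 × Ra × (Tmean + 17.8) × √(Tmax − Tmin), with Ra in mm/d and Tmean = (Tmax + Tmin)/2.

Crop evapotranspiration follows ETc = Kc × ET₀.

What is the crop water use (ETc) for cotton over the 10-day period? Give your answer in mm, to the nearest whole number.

Tmean = (34.2 + 16.9)/2 = 25.55 °C
ET₀ = 0.0023 × 14.13 × (25.55 + 17.8) × √17.3 = 0.0023 × 14.13 × 43.35 × 4.1593 = 5.8598 mm/d
ETc = Kc × ET₀ = 1.20 × 5.8598 = 7.0318 mm/d
Over 10 days: 7.0318 × 10 = 70.318 mm

70 mm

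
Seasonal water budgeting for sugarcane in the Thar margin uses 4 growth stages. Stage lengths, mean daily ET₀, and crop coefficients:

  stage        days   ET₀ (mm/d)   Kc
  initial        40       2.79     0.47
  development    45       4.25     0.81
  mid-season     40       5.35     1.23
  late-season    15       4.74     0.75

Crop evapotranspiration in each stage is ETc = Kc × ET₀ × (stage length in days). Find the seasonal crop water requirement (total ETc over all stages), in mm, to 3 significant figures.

524 mm

initial: 0.47 × 2.79 × 40 = 52.45 mm
development: 0.81 × 4.25 × 45 = 154.91 mm
mid-season: 1.23 × 5.35 × 40 = 263.22 mm
late-season: 0.75 × 4.74 × 15 = 53.33 mm
Seasonal total = 523.91 mm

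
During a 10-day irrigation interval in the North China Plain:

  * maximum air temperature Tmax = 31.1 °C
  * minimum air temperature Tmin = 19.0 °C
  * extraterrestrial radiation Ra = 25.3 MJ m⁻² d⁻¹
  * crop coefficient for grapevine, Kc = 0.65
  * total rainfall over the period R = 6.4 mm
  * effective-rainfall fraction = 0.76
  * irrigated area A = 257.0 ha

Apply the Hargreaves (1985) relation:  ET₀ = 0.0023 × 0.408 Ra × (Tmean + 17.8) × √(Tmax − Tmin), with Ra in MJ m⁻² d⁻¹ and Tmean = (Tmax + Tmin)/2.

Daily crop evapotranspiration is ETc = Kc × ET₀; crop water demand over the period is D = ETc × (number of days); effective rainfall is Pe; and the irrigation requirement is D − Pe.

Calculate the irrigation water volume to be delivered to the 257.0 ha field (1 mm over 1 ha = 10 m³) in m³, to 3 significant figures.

46600 m³

Tmean = (31.1 + 19.0)/2 = 25.05 °C
0.408 Ra = 0.408 × 25.3 = 10.3224 mm/d equivalent
ET₀ = 0.0023 × 10.3224 × (25.05 + 17.8) × √12.1 = 0.0023 × 10.3224 × 42.85 × 3.4785 = 3.5388 mm/d
ETc = Kc × ET₀ = 0.65 × 3.5388 = 2.3002 mm/d
Crop demand D = ETc × 10 d = 2.3002 × 10 = 23.002 mm
Pe = 0.76 × 6.4 = 4.864 mm
D − Pe = 23.002 − 4.864 = 18.138 mm
Volume = 18.138 mm × 257.0 ha × 10 = 46614.7 m³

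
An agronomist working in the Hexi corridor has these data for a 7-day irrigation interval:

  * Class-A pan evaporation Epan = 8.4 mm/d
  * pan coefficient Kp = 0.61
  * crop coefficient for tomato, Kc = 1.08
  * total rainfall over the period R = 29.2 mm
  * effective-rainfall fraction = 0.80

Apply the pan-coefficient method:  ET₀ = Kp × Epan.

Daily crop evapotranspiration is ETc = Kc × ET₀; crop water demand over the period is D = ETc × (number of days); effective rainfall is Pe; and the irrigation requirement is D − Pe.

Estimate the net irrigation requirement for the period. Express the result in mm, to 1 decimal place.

ET₀ = 0.61 × 8.4 = 5.1240 mm/d
ETc = Kc × ET₀ = 1.08 × 5.1240 = 5.5339 mm/d
Crop demand D = ETc × 7 d = 5.5339 × 7 = 38.737 mm
Pe = 0.80 × 29.2 = 23.360 mm
D − Pe = 38.737 − 23.360 = 15.377 mm

15.4 mm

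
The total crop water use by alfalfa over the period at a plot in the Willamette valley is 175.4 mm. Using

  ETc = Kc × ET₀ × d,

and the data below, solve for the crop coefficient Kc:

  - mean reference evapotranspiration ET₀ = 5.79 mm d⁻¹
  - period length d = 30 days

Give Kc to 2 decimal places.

ETc = Kc × ET₀ × d  ⇒  Kc = ETc / (ET₀ × d)
Kc = 175.4 / (5.79 × 30) = 175.4 / 173.70 = 1.0098

1.01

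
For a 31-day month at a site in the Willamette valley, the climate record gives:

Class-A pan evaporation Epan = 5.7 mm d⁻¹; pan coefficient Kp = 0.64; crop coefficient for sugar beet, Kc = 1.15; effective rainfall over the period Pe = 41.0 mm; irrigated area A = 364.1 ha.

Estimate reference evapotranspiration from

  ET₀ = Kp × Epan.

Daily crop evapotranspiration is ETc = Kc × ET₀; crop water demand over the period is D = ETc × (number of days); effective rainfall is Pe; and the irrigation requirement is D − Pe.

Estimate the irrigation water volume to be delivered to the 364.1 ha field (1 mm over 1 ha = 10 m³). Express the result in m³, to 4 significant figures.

ET₀ = 0.64 × 5.7 = 3.6480 mm/d
ETc = Kc × ET₀ = 1.15 × 3.6480 = 4.1952 mm/d
Crop demand D = ETc × 31 d = 4.1952 × 31 = 130.051 mm
D − Pe = 130.051 − 41.0 = 89.051 mm
Volume = 89.051 mm × 364.1 ha × 10 = 324234.7 m³

324200 m³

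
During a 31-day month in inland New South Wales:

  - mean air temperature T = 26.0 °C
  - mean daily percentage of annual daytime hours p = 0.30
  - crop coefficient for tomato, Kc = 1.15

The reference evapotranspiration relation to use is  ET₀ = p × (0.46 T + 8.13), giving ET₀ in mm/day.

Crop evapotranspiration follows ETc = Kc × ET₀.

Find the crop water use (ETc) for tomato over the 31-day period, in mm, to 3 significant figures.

ET₀ = 0.30 × (0.46 × 26.0 + 8.13) = 0.30 × 20.090 = 6.0270 mm/d
ETc = Kc × ET₀ = 1.15 × 6.0270 = 6.9311 mm/d
Over 31 days: 6.9311 × 31 = 214.864 mm

215 mm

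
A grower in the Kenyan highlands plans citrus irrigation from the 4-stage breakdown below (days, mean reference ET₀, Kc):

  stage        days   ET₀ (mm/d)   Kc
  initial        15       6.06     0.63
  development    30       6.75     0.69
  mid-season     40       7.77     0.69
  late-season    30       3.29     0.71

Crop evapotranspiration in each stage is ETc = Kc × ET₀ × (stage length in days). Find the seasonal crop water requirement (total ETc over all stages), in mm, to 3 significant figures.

initial: 0.63 × 6.06 × 15 = 57.27 mm
development: 0.69 × 6.75 × 30 = 139.73 mm
mid-season: 0.69 × 7.77 × 40 = 214.45 mm
late-season: 0.71 × 3.29 × 30 = 70.08 mm
Seasonal total = 481.53 mm

482 mm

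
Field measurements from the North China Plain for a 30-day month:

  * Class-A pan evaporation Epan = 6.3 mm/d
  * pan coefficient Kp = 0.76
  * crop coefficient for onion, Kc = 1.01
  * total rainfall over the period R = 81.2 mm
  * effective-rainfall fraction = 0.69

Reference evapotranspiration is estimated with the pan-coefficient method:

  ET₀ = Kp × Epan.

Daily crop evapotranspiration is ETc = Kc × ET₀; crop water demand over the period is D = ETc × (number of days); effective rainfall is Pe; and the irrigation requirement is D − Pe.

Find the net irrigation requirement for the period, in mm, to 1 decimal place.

ET₀ = 0.76 × 6.3 = 4.7880 mm/d
ETc = Kc × ET₀ = 1.01 × 4.7880 = 4.8359 mm/d
Crop demand D = ETc × 30 d = 4.8359 × 30 = 145.077 mm
Pe = 0.69 × 81.2 = 56.028 mm
D − Pe = 145.077 − 56.028 = 89.049 mm

89.0 mm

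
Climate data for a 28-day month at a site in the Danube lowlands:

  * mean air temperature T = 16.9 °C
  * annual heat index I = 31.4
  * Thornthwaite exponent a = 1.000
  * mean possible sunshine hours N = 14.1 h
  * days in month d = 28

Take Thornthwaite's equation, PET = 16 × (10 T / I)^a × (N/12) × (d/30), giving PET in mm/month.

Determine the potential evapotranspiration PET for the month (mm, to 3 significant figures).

10T/I = 10 × 16.9 / 31.4 = 5.3822
(10T/I)^a = 5.3822^1.000 = 5.3822
Uncorrected PET = 16 × 5.3822 = 86.115 mm
Correction = (N/12)(d/30) = (14.1/12)(28/30) = 1.0967
PET = 86.115 × 1.0967 = 94.442 mm/month

94.4 mm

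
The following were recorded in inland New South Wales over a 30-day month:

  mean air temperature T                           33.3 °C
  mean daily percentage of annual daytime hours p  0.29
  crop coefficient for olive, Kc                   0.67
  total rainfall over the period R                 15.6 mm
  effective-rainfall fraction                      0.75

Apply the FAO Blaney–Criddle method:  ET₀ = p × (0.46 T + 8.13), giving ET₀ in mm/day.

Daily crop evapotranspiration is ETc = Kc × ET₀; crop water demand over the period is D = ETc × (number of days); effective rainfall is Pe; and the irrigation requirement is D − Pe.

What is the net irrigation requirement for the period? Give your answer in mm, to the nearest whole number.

ET₀ = 0.29 × (0.46 × 33.3 + 8.13) = 0.29 × 23.448 = 6.7999 mm/d
ETc = Kc × ET₀ = 0.67 × 6.7999 = 4.5559 mm/d
Crop demand D = ETc × 30 d = 4.5559 × 30 = 136.677 mm
Pe = 0.75 × 15.6 = 11.700 mm
D − Pe = 136.677 − 11.700 = 124.977 mm

125 mm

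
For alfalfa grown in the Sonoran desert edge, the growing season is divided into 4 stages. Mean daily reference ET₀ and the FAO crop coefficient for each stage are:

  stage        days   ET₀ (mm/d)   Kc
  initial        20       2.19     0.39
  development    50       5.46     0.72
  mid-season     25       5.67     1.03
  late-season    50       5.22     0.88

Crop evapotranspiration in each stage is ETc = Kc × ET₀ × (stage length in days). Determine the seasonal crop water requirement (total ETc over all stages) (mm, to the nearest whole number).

initial: 0.39 × 2.19 × 20 = 17.08 mm
development: 0.72 × 5.46 × 50 = 196.56 mm
mid-season: 1.03 × 5.67 × 25 = 146.00 mm
late-season: 0.88 × 5.22 × 50 = 229.68 mm
Seasonal total = 589.32 mm

589 mm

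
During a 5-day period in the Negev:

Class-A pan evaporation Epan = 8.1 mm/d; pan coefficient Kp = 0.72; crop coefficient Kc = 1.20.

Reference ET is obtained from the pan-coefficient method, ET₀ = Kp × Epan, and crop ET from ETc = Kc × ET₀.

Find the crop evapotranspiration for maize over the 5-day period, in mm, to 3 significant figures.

35.0 mm

ET₀ = 0.72 × 8.1 = 5.8320 mm/d
ETc = Kc × ET₀ = 1.20 × 5.8320 = 6.9984 mm/d
Over 5 days: 6.9984 × 5 = 34.992 mm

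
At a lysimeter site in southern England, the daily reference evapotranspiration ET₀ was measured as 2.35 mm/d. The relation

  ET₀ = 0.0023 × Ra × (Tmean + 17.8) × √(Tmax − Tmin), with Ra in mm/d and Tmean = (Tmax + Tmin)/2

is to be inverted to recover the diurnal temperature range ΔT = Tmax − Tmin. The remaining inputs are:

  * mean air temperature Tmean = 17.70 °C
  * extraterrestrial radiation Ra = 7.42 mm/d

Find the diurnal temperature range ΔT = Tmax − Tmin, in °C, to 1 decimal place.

√ΔT = ET₀ / [0.0023 × Ra × (Tmean+17.8)] = 2.35 / (0.0023 × 7.42 × 35.50) = 3.8789
ΔT = 3.8789² = 15.046 °C

15.0 °C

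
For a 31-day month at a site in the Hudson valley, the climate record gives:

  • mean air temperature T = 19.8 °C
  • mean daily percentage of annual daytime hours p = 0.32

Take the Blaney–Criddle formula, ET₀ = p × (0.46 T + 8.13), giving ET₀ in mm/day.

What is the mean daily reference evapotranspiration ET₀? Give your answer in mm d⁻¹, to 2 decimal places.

ET₀ = 0.32 × (0.46 × 19.8 + 8.13) = 0.32 × 17.238 = 5.5162 mm/d

5.52 mm d⁻¹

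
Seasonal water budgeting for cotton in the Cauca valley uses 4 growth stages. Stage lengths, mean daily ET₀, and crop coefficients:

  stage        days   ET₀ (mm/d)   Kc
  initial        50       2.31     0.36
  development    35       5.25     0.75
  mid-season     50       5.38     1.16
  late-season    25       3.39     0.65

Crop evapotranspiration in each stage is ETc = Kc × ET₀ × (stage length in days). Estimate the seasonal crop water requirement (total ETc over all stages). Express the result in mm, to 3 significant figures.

547 mm

initial: 0.36 × 2.31 × 50 = 41.58 mm
development: 0.75 × 5.25 × 35 = 137.81 mm
mid-season: 1.16 × 5.38 × 50 = 312.04 mm
late-season: 0.65 × 3.39 × 25 = 55.09 mm
Seasonal total = 546.52 mm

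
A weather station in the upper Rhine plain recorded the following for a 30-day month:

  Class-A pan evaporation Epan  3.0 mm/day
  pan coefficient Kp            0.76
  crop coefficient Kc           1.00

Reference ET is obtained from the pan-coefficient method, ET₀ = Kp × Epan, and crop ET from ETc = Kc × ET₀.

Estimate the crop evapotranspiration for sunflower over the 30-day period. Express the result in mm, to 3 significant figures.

ET₀ = 0.76 × 3.0 = 2.2800 mm/d
ETc = Kc × ET₀ = 1.00 × 2.2800 = 2.2800 mm/d
Over 30 days: 2.2800 × 30 = 68.400 mm

68.4 mm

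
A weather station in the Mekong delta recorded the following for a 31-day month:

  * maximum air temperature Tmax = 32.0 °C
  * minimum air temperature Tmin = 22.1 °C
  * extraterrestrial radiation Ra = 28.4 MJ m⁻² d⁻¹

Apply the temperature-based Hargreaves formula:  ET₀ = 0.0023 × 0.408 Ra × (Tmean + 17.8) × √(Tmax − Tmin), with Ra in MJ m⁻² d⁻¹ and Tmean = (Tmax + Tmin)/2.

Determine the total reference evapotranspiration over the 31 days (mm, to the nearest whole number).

Tmean = (32.0 + 22.1)/2 = 27.05 °C
0.408 Ra = 0.408 × 28.4 = 11.5872 mm/d equivalent
ET₀ = 0.0023 × 11.5872 × (27.05 + 17.8) × √9.9 = 0.0023 × 11.5872 × 44.85 × 3.1464 = 3.7608 mm/d
Over 31 days: 3.7608 × 31 = 116.585 mm

117 mm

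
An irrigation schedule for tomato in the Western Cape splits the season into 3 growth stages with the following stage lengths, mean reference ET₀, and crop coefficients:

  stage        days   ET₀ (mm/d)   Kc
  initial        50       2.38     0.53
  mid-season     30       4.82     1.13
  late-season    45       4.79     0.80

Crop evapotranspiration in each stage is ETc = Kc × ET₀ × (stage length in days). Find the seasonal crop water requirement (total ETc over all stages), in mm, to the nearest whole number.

399 mm

initial: 0.53 × 2.38 × 50 = 63.07 mm
mid-season: 1.13 × 4.82 × 30 = 163.40 mm
late-season: 0.80 × 4.79 × 45 = 172.44 mm
Seasonal total = 398.91 mm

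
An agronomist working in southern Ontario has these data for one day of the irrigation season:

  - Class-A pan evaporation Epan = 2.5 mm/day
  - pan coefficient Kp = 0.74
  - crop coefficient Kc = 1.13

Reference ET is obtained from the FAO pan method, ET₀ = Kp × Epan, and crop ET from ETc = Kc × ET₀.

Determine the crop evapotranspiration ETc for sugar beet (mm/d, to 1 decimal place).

2.1 mm/d

ET₀ = 0.74 × 2.5 = 1.8500 mm/d
ETc = Kc × ET₀ = 1.13 × 1.8500 = 2.0905 mm/d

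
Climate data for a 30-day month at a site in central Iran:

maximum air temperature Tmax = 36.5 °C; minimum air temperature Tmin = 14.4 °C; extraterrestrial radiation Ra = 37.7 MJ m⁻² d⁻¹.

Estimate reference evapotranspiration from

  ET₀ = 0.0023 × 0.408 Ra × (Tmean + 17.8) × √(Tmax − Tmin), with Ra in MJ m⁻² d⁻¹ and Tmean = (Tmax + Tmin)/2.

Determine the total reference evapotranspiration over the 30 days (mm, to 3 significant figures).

Tmean = (36.5 + 14.4)/2 = 25.45 °C
0.408 Ra = 0.408 × 37.7 = 15.3816 mm/d equivalent
ET₀ = 0.0023 × 15.3816 × (25.45 + 17.8) × √22.1 = 0.0023 × 15.3816 × 43.25 × 4.7011 = 7.1931 mm/d
Over 30 days: 7.1931 × 30 = 215.793 mm

216 mm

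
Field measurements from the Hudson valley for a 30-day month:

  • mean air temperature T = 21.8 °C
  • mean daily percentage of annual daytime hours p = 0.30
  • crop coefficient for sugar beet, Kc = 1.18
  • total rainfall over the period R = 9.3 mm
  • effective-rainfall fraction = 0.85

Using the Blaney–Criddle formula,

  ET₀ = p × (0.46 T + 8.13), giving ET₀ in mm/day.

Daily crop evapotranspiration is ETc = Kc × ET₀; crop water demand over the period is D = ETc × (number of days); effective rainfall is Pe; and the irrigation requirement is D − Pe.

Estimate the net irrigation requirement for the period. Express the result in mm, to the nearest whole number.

185 mm

ET₀ = 0.30 × (0.46 × 21.8 + 8.13) = 0.30 × 18.158 = 5.4474 mm/d
ETc = Kc × ET₀ = 1.18 × 5.4474 = 6.4279 mm/d
Crop demand D = ETc × 30 d = 6.4279 × 30 = 192.837 mm
Pe = 0.85 × 9.3 = 7.905 mm
D − Pe = 192.837 − 7.905 = 184.932 mm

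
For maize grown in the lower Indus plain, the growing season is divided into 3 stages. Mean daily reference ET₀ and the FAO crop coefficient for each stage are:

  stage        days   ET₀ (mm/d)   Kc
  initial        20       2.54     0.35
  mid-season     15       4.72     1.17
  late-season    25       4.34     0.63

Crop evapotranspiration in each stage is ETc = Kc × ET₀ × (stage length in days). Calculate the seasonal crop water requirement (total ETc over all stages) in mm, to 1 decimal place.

initial: 0.35 × 2.54 × 20 = 17.78 mm
mid-season: 1.17 × 4.72 × 15 = 82.84 mm
late-season: 0.63 × 4.34 × 25 = 68.36 mm
Seasonal total = 168.98 mm

169.0 mm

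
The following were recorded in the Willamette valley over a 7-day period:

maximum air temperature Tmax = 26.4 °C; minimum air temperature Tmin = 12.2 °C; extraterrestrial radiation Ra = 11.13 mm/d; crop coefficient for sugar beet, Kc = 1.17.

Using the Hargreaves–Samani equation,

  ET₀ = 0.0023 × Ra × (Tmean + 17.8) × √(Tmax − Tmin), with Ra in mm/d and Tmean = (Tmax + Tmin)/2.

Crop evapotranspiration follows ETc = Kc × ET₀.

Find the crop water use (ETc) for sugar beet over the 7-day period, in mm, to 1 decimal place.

Tmean = (26.4 + 12.2)/2 = 19.30 °C
ET₀ = 0.0023 × 11.13 × (19.30 + 17.8) × √14.2 = 0.0023 × 11.13 × 37.10 × 3.7683 = 3.5788 mm/d
ETc = Kc × ET₀ = 1.17 × 3.5788 = 4.1872 mm/d
Over 7 days: 4.1872 × 7 = 29.310 mm

29.3 mm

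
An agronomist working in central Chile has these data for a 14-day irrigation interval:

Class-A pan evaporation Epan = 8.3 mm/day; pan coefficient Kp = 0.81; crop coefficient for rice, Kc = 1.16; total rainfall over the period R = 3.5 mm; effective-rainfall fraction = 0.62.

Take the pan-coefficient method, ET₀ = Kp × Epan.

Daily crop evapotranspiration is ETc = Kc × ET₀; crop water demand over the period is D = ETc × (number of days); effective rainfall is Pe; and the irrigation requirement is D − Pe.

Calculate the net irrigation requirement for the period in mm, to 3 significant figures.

ET₀ = 0.81 × 8.3 = 6.7230 mm/d
ETc = Kc × ET₀ = 1.16 × 6.7230 = 7.7987 mm/d
Crop demand D = ETc × 14 d = 7.7987 × 14 = 109.182 mm
Pe = 0.62 × 3.5 = 2.170 mm
D − Pe = 109.182 − 2.170 = 107.012 mm

107 mm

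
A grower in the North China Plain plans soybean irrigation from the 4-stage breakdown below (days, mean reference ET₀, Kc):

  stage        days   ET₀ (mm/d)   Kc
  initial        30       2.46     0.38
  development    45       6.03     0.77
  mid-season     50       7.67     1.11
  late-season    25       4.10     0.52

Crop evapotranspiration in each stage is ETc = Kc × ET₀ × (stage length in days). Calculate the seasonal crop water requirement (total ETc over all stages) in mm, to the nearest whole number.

initial: 0.38 × 2.46 × 30 = 28.04 mm
development: 0.77 × 6.03 × 45 = 208.94 mm
mid-season: 1.11 × 7.67 × 50 = 425.69 mm
late-season: 0.52 × 4.10 × 25 = 53.30 mm
Seasonal total = 715.97 mm

716 mm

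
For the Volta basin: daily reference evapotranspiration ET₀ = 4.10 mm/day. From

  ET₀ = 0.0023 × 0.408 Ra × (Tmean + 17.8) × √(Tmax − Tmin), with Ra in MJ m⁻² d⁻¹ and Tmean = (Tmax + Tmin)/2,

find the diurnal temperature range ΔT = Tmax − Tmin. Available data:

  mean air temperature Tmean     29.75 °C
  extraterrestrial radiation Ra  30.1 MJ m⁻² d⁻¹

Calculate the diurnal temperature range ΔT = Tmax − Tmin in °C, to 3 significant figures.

9.32 °C

√ΔT = ET₀ / [0.0023 × 0.408 × Ra × (Tmean+17.8)] = 4.10 / (0.0023 × 12.2808 × 47.55) = 3.0527
ΔT = 3.0527² = 9.319 °C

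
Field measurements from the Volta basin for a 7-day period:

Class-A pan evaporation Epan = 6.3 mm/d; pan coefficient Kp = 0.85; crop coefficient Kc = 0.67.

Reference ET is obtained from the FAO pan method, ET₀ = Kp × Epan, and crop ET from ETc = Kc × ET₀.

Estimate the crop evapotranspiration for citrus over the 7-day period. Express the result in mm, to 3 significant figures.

ET₀ = 0.85 × 6.3 = 5.3550 mm/d
ETc = Kc × ET₀ = 0.67 × 5.3550 = 3.5879 mm/d
Over 7 days: 3.5879 × 7 = 25.115 mm

25.1 mm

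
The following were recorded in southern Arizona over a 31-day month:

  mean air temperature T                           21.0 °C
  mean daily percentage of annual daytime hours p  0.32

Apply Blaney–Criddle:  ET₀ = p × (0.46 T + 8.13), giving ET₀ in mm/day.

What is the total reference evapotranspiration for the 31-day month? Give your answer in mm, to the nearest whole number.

ET₀ = 0.32 × (0.46 × 21.0 + 8.13) = 0.32 × 17.790 = 5.6928 mm/d
Monthly total = 5.6928 × 31 = 176.477 mm

176 mm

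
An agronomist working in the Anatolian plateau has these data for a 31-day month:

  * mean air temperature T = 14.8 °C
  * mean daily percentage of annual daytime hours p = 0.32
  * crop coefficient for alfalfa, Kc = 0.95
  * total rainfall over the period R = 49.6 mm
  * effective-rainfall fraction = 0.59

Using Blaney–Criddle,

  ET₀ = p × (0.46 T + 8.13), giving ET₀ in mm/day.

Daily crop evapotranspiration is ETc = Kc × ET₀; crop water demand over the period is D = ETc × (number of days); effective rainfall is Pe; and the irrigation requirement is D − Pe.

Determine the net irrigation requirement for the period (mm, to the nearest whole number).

112 mm

ET₀ = 0.32 × (0.46 × 14.8 + 8.13) = 0.32 × 14.938 = 4.7802 mm/d
ETc = Kc × ET₀ = 0.95 × 4.7802 = 4.5412 mm/d
Crop demand D = ETc × 31 d = 4.5412 × 31 = 140.777 mm
Pe = 0.59 × 49.6 = 29.264 mm
D − Pe = 140.777 − 29.264 = 111.513 mm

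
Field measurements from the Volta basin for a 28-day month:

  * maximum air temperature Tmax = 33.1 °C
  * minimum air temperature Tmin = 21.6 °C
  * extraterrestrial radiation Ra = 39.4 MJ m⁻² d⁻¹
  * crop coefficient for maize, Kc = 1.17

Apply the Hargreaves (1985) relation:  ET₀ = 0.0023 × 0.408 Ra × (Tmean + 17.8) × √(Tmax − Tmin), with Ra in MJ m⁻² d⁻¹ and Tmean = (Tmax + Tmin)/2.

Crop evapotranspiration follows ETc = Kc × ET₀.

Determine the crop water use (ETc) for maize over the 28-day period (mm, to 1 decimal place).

185.5 mm

Tmean = (33.1 + 21.6)/2 = 27.35 °C
0.408 Ra = 0.408 × 39.4 = 16.0752 mm/d equivalent
ET₀ = 0.0023 × 16.0752 × (27.35 + 17.8) × √11.5 = 0.0023 × 16.0752 × 45.15 × 3.3912 = 5.6610 mm/d
ETc = Kc × ET₀ = 1.17 × 5.6610 = 6.6234 mm/d
Over 28 days: 6.6234 × 28 = 185.455 mm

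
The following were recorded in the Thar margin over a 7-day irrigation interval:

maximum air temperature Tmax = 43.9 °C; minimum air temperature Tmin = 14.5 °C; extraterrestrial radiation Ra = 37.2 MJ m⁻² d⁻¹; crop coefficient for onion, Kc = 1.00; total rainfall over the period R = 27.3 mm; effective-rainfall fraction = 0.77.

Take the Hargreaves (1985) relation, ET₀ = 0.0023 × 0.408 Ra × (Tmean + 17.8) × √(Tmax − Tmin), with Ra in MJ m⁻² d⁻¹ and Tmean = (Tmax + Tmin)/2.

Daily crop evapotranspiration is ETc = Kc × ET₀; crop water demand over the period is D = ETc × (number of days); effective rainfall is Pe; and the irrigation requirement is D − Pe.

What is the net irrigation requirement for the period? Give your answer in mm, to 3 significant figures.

41.3 mm

Tmean = (43.9 + 14.5)/2 = 29.20 °C
0.408 Ra = 0.408 × 37.2 = 15.1776 mm/d equivalent
ET₀ = 0.0023 × 15.1776 × (29.20 + 17.8) × √29.4 = 0.0023 × 15.1776 × 47.00 × 5.4222 = 8.8962 mm/d
ETc = Kc × ET₀ = 1.00 × 8.8962 = 8.8962 mm/d
Crop demand D = ETc × 7 d = 8.8962 × 7 = 62.273 mm
Pe = 0.77 × 27.3 = 21.021 mm
D − Pe = 62.273 − 21.021 = 41.252 mm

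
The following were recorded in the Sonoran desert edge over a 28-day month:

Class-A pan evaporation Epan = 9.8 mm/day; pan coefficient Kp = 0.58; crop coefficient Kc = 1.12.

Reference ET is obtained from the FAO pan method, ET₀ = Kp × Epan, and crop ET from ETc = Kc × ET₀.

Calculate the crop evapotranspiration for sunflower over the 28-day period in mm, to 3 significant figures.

178 mm

ET₀ = 0.58 × 9.8 = 5.6840 mm/d
ETc = Kc × ET₀ = 1.12 × 5.6840 = 6.3661 mm/d
Over 28 days: 6.3661 × 28 = 178.251 mm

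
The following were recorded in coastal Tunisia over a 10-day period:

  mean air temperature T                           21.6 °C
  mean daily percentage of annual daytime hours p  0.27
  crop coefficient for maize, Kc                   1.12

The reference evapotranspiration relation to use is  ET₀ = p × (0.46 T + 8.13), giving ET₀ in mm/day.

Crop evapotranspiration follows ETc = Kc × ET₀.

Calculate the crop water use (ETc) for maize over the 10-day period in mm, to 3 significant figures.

ET₀ = 0.27 × (0.46 × 21.6 + 8.13) = 0.27 × 18.066 = 4.8778 mm/d
ETc = Kc × ET₀ = 1.12 × 4.8778 = 5.4631 mm/d
Over 10 days: 5.4631 × 10 = 54.631 mm

54.6 mm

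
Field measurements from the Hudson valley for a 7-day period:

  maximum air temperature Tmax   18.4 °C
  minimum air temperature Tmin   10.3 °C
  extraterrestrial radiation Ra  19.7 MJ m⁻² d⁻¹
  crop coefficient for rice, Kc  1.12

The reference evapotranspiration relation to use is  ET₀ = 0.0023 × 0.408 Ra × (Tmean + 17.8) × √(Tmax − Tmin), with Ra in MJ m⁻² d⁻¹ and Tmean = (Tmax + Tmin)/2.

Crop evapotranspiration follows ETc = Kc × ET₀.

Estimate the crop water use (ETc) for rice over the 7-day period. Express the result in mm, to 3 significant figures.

Tmean = (18.4 + 10.3)/2 = 14.35 °C
0.408 Ra = 0.408 × 19.7 = 8.0376 mm/d equivalent
ET₀ = 0.0023 × 8.0376 × (14.35 + 17.8) × √8.1 = 0.0023 × 8.0376 × 32.15 × 2.8460 = 1.6915 mm/d
ETc = Kc × ET₀ = 1.12 × 1.6915 = 1.8945 mm/d
Over 7 days: 1.8945 × 7 = 13.262 mm

13.3 mm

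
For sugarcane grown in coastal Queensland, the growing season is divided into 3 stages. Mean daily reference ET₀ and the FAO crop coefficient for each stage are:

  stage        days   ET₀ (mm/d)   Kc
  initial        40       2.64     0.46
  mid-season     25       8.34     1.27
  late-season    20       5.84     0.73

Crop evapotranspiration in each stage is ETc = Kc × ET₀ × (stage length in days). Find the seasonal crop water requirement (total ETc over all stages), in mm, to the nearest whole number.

399 mm

initial: 0.46 × 2.64 × 40 = 48.58 mm
mid-season: 1.27 × 8.34 × 25 = 264.80 mm
late-season: 0.73 × 5.84 × 20 = 85.26 mm
Seasonal total = 398.64 mm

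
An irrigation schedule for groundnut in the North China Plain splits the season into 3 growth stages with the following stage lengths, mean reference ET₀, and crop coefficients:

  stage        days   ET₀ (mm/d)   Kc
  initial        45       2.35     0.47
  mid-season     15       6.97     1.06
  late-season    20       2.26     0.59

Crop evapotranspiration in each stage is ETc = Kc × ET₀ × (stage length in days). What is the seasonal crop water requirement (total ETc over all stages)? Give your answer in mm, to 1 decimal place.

initial: 0.47 × 2.35 × 45 = 49.70 mm
mid-season: 1.06 × 6.97 × 15 = 110.82 mm
late-season: 0.59 × 2.26 × 20 = 26.67 mm
Seasonal total = 187.19 mm

187.2 mm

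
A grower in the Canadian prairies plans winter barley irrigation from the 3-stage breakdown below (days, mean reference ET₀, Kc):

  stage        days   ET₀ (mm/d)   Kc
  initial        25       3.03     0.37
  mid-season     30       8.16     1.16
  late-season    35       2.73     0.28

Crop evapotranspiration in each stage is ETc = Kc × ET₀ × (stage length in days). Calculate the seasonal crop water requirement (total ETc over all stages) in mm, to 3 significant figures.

339 mm

initial: 0.37 × 3.03 × 25 = 28.03 mm
mid-season: 1.16 × 8.16 × 30 = 283.97 mm
late-season: 0.28 × 2.73 × 35 = 26.75 mm
Seasonal total = 338.75 mm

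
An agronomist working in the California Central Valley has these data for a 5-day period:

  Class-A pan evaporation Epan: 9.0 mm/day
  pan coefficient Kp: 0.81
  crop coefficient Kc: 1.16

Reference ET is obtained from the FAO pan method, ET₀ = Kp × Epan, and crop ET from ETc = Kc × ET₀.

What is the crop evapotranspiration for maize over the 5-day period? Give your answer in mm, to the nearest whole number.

ET₀ = 0.81 × 9.0 = 7.2900 mm/d
ETc = Kc × ET₀ = 1.16 × 7.2900 = 8.4564 mm/d
Over 5 days: 8.4564 × 5 = 42.282 mm

42 mm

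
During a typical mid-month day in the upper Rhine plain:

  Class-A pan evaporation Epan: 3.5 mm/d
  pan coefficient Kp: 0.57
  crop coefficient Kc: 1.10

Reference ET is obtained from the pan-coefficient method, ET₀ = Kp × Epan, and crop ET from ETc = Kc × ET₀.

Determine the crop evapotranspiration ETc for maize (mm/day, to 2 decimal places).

ET₀ = 0.57 × 3.5 = 1.9950 mm/d
ETc = Kc × ET₀ = 1.10 × 1.9950 = 2.1945 mm/d

2.19 mm/day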